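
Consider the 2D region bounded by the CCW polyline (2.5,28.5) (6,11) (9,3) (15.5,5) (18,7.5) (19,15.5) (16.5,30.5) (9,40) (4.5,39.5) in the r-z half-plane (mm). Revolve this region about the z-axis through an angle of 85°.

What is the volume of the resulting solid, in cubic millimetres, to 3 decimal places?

Volume = 6764.278 mm³

Profile (r,z), 9 vertices: (2.5,28.5) (6,11) (9,3) (15.5,5) (18,7.5) (19,15.5) (16.5,30.5) (9,40) (4.5,39.5)
edge 0: (2.5,28.5)→(6,11)  cross = 2.5·11 − 6·28.5 = -143.5000; (r_i+r_j)·cross = 8.5·-143.5000 = -1219.7500
edge 1: (6,11)→(9,3)  cross = 6·3 − 9·11 = -81.0000; (r_i+r_j)·cross = 15·-81.0000 = -1215.0000
edge 2: (9,3)→(15.5,5)  cross = 9·5 − 15.5·3 = -1.5000; (r_i+r_j)·cross = 24.5·-1.5000 = -36.7500
edge 3: (15.5,5)→(18,7.5)  cross = 15.5·7.5 − 18·5 = 26.2500; (r_i+r_j)·cross = 33.5·26.2500 = 879.3750
edge 4: (18,7.5)→(19,15.5)  cross = 18·15.5 − 19·7.5 = 136.5000; (r_i+r_j)·cross = 37·136.5000 = 5050.5000
edge 5: (19,15.5)→(16.5,30.5)  cross = 19·30.5 − 16.5·15.5 = 323.7500; (r_i+r_j)·cross = 35.5·323.7500 = 11493.1250
edge 6: (16.5,30.5)→(9,40)  cross = 16.5·40 − 9·30.5 = 385.5000; (r_i+r_j)·cross = 25.5·385.5000 = 9830.2500
edge 7: (9,40)→(4.5,39.5)  cross = 9·39.5 − 4.5·40 = 175.5000; (r_i+r_j)·cross = 13.5·175.5000 = 2369.2500
edge 8: (4.5,39.5)→(2.5,28.5)  cross = 4.5·28.5 − 2.5·39.5 = 29.5000; (r_i+r_j)·cross = 7·29.5000 = 206.5000
Σcross = 851.0000 → A = |Σcross|/2 = 425.5000 mm²
Σ(r_i+r_j)·cross = 27357.5000 → first moment M = |Σ|/6 = 4559.5833
R_c = M/A = 4559.5833/425.5000 = 10.7158 mm
θ = 85° = 1.483530 rad
V = θ·R_c·A = 1.483530·10.7158·425.5000 = 6764.278 mm³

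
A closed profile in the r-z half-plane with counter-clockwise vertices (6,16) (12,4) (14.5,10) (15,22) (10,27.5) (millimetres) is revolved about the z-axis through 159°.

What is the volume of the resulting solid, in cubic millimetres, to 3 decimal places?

Profile (r,z), 5 vertices: (6,16) (12,4) (14.5,10) (15,22) (10,27.5)
edge 0: (6,16)→(12,4)  cross = 6·4 − 12·16 = -168.0000; (r_i+r_j)·cross = 18·-168.0000 = -3024.0000
edge 1: (12,4)→(14.5,10)  cross = 12·10 − 14.5·4 = 62.0000; (r_i+r_j)·cross = 26.5·62.0000 = 1643.0000
edge 2: (14.5,10)→(15,22)  cross = 14.5·22 − 15·10 = 169.0000; (r_i+r_j)·cross = 29.5·169.0000 = 4985.5000
edge 3: (15,22)→(10,27.5)  cross = 15·27.5 − 10·22 = 192.5000; (r_i+r_j)·cross = 25·192.5000 = 4812.5000
edge 4: (10,27.5)→(6,16)  cross = 10·16 − 6·27.5 = -5.0000; (r_i+r_j)·cross = 16·-5.0000 = -80.0000
Σcross = 250.5000 → A = |Σcross|/2 = 125.2500 mm²
Σ(r_i+r_j)·cross = 8337.0000 → first moment M = |Σ|/6 = 1389.5000
R_c = M/A = 1389.5000/125.2500 = 11.0938 mm
θ = 159° = 2.775074 rad
V = θ·R_c·A = 2.775074·11.0938·125.2500 = 3855.965 mm³

Volume = 3855.965 mm³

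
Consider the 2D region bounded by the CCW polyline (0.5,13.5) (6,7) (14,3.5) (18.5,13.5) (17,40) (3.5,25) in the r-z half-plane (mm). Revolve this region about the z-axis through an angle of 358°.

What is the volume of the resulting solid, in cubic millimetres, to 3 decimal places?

Profile (r,z), 6 vertices: (0.5,13.5) (6,7) (14,3.5) (18.5,13.5) (17,40) (3.5,25)
edge 0: (0.5,13.5)→(6,7)  cross = 0.5·7 − 6·13.5 = -77.5000; (r_i+r_j)·cross = 6.5·-77.5000 = -503.7500
edge 1: (6,7)→(14,3.5)  cross = 6·3.5 − 14·7 = -77.0000; (r_i+r_j)·cross = 20·-77.0000 = -1540.0000
edge 2: (14,3.5)→(18.5,13.5)  cross = 14·13.5 − 18.5·3.5 = 124.2500; (r_i+r_j)·cross = 32.5·124.2500 = 4038.1250
edge 3: (18.5,13.5)→(17,40)  cross = 18.5·40 − 17·13.5 = 510.5000; (r_i+r_j)·cross = 35.5·510.5000 = 18122.7500
edge 4: (17,40)→(3.5,25)  cross = 17·25 − 3.5·40 = 285.0000; (r_i+r_j)·cross = 20.5·285.0000 = 5842.5000
edge 5: (3.5,25)→(0.5,13.5)  cross = 3.5·13.5 − 0.5·25 = 34.7500; (r_i+r_j)·cross = 4·34.7500 = 139.0000
Σcross = 800.0000 → A = |Σcross|/2 = 400.0000 mm²
Σ(r_i+r_j)·cross = 26098.6250 → first moment M = |Σ|/6 = 4349.7708
R_c = M/A = 4349.7708/400.0000 = 10.8744 mm
θ = 358° = 6.248279 rad
V = θ·R_c·A = 6.248279·10.8744·400.0000 = 27178.581 mm³

Volume = 27178.581 mm³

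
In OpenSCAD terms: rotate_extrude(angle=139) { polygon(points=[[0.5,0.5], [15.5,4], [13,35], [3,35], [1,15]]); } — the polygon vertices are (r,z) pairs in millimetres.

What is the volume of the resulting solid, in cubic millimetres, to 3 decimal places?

Profile (r,z), 5 vertices: (0.5,0.5) (15.5,4) (13,35) (3,35) (1,15)
edge 0: (0.5,0.5)→(15.5,4)  cross = 0.5·4 − 15.5·0.5 = -5.7500; (r_i+r_j)·cross = 16·-5.7500 = -92.0000
edge 1: (15.5,4)→(13,35)  cross = 15.5·35 − 13·4 = 490.5000; (r_i+r_j)·cross = 28.5·490.5000 = 13979.2500
edge 2: (13,35)→(3,35)  cross = 13·35 − 3·35 = 350.0000; (r_i+r_j)·cross = 16·350.0000 = 5600.0000
edge 3: (3,35)→(1,15)  cross = 3·15 − 1·35 = 10.0000; (r_i+r_j)·cross = 4·10.0000 = 40.0000
edge 4: (1,15)→(0.5,0.5)  cross = 1·0.5 − 0.5·15 = -7.0000; (r_i+r_j)·cross = 1.5·-7.0000 = -10.5000
Σcross = 837.7500 → A = |Σcross|/2 = 418.8750 mm²
Σ(r_i+r_j)·cross = 19516.7500 → first moment M = |Σ|/6 = 3252.7917
R_c = M/A = 3252.7917/418.8750 = 7.7655 mm
θ = 139° = 2.426008 rad
V = θ·R_c·A = 2.426008·7.7655·418.8750 = 7891.298 mm³

Volume = 7891.298 mm³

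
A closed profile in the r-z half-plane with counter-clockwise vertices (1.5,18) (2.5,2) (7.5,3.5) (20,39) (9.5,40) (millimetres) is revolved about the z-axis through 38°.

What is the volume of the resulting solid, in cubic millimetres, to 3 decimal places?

Volume = 2186.377 mm³

Profile (r,z), 5 vertices: (1.5,18) (2.5,2) (7.5,3.5) (20,39) (9.5,40)
edge 0: (1.5,18)→(2.5,2)  cross = 1.5·2 − 2.5·18 = -42.0000; (r_i+r_j)·cross = 4·-42.0000 = -168.0000
edge 1: (2.5,2)→(7.5,3.5)  cross = 2.5·3.5 − 7.5·2 = -6.2500; (r_i+r_j)·cross = 10·-6.2500 = -62.5000
edge 2: (7.5,3.5)→(20,39)  cross = 7.5·39 − 20·3.5 = 222.5000; (r_i+r_j)·cross = 27.5·222.5000 = 6118.7500
edge 3: (20,39)→(9.5,40)  cross = 20·40 − 9.5·39 = 429.5000; (r_i+r_j)·cross = 29.5·429.5000 = 12670.2500
edge 4: (9.5,40)→(1.5,18)  cross = 9.5·18 − 1.5·40 = 111.0000; (r_i+r_j)·cross = 11·111.0000 = 1221.0000
Σcross = 714.7500 → A = |Σcross|/2 = 357.3750 mm²
Σ(r_i+r_j)·cross = 19779.5000 → first moment M = |Σ|/6 = 3296.5833
R_c = M/A = 3296.5833/357.3750 = 9.2244 mm
θ = 38° = 0.663225 rad
V = θ·R_c·A = 0.663225·9.2244·357.3750 = 2186.377 mm³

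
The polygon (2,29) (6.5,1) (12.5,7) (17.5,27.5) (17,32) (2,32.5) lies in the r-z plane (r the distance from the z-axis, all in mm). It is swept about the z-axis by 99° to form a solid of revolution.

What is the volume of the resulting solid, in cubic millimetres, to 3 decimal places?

Profile (r,z), 6 vertices: (2,29) (6.5,1) (12.5,7) (17.5,27.5) (17,32) (2,32.5)
edge 0: (2,29)→(6.5,1)  cross = 2·1 − 6.5·29 = -186.5000; (r_i+r_j)·cross = 8.5·-186.5000 = -1585.2500
edge 1: (6.5,1)→(12.5,7)  cross = 6.5·7 − 12.5·1 = 33.0000; (r_i+r_j)·cross = 19·33.0000 = 627.0000
edge 2: (12.5,7)→(17.5,27.5)  cross = 12.5·27.5 − 17.5·7 = 221.2500; (r_i+r_j)·cross = 30·221.2500 = 6637.5000
edge 3: (17.5,27.5)→(17,32)  cross = 17.5·32 − 17·27.5 = 92.5000; (r_i+r_j)·cross = 34.5·92.5000 = 3191.2500
edge 4: (17,32)→(2,32.5)  cross = 17·32.5 − 2·32 = 488.5000; (r_i+r_j)·cross = 19·488.5000 = 9281.5000
edge 5: (2,32.5)→(2,29)  cross = 2·29 − 2·32.5 = -7.0000; (r_i+r_j)·cross = 4·-7.0000 = -28.0000
Σcross = 641.7500 → A = |Σcross|/2 = 320.8750 mm²
Σ(r_i+r_j)·cross = 18124.0000 → first moment M = |Σ|/6 = 3020.6667
R_c = M/A = 3020.6667/320.8750 = 9.4138 mm
θ = 99° = 1.727876 rad
V = θ·R_c·A = 1.727876·9.4138·320.8750 = 5219.337 mm³

Volume = 5219.337 mm³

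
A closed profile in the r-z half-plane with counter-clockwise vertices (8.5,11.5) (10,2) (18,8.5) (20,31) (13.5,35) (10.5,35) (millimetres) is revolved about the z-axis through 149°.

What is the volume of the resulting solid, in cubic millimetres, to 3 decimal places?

Volume = 9923.229 mm³

Profile (r,z), 6 vertices: (8.5,11.5) (10,2) (18,8.5) (20,31) (13.5,35) (10.5,35)
edge 0: (8.5,11.5)→(10,2)  cross = 8.5·2 − 10·11.5 = -98.0000; (r_i+r_j)·cross = 18.5·-98.0000 = -1813.0000
edge 1: (10,2)→(18,8.5)  cross = 10·8.5 − 18·2 = 49.0000; (r_i+r_j)·cross = 28·49.0000 = 1372.0000
edge 2: (18,8.5)→(20,31)  cross = 18·31 − 20·8.5 = 388.0000; (r_i+r_j)·cross = 38·388.0000 = 14744.0000
edge 3: (20,31)→(13.5,35)  cross = 20·35 − 13.5·31 = 281.5000; (r_i+r_j)·cross = 33.5·281.5000 = 9430.2500
edge 4: (13.5,35)→(10.5,35)  cross = 13.5·35 − 10.5·35 = 105.0000; (r_i+r_j)·cross = 24·105.0000 = 2520.0000
edge 5: (10.5,35)→(8.5,11.5)  cross = 10.5·11.5 − 8.5·35 = -176.7500; (r_i+r_j)·cross = 19·-176.7500 = -3358.2500
Σcross = 548.7500 → A = |Σcross|/2 = 274.3750 mm²
Σ(r_i+r_j)·cross = 22895.0000 → first moment M = |Σ|/6 = 3815.8333
R_c = M/A = 3815.8333/274.3750 = 13.9074 mm
θ = 149° = 2.600541 rad
V = θ·R_c·A = 2.600541·13.9074·274.3750 = 9923.229 mm³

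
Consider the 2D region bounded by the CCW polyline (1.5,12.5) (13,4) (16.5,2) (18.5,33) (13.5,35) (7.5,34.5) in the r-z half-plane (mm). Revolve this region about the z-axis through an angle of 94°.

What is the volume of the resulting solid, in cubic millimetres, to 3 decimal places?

Profile (r,z), 6 vertices: (1.5,12.5) (13,4) (16.5,2) (18.5,33) (13.5,35) (7.5,34.5)
edge 0: (1.5,12.5)→(13,4)  cross = 1.5·4 − 13·12.5 = -156.5000; (r_i+r_j)·cross = 14.5·-156.5000 = -2269.2500
edge 1: (13,4)→(16.5,2)  cross = 13·2 − 16.5·4 = -40.0000; (r_i+r_j)·cross = 29.5·-40.0000 = -1180.0000
edge 2: (16.5,2)→(18.5,33)  cross = 16.5·33 − 18.5·2 = 507.5000; (r_i+r_j)·cross = 35·507.5000 = 17762.5000
edge 3: (18.5,33)→(13.5,35)  cross = 18.5·35 − 13.5·33 = 202.0000; (r_i+r_j)·cross = 32·202.0000 = 6464.0000
edge 4: (13.5,35)→(7.5,34.5)  cross = 13.5·34.5 − 7.5·35 = 203.2500; (r_i+r_j)·cross = 21·203.2500 = 4268.2500
edge 5: (7.5,34.5)→(1.5,12.5)  cross = 7.5·12.5 − 1.5·34.5 = 42.0000; (r_i+r_j)·cross = 9·42.0000 = 378.0000
Σcross = 758.2500 → A = |Σcross|/2 = 379.1250 mm²
Σ(r_i+r_j)·cross = 25423.5000 → first moment M = |Σ|/6 = 4237.2500
R_c = M/A = 4237.2500/379.1250 = 11.1764 mm
θ = 94° = 1.640609 rad
V = θ·R_c·A = 1.640609·11.1764·379.1250 = 6951.673 mm³

Volume = 6951.673 mm³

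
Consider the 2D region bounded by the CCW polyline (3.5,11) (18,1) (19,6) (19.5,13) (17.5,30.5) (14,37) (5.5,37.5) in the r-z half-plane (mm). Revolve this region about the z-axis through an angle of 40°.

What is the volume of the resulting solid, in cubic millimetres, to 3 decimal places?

Volume = 3523.558 mm³

Profile (r,z), 7 vertices: (3.5,11) (18,1) (19,6) (19.5,13) (17.5,30.5) (14,37) (5.5,37.5)
edge 0: (3.5,11)→(18,1)  cross = 3.5·1 − 18·11 = -194.5000; (r_i+r_j)·cross = 21.5·-194.5000 = -4181.7500
edge 1: (18,1)→(19,6)  cross = 18·6 − 19·1 = 89.0000; (r_i+r_j)·cross = 37·89.0000 = 3293.0000
edge 2: (19,6)→(19.5,13)  cross = 19·13 − 19.5·6 = 130.0000; (r_i+r_j)·cross = 38.5·130.0000 = 5005.0000
edge 3: (19.5,13)→(17.5,30.5)  cross = 19.5·30.5 − 17.5·13 = 367.2500; (r_i+r_j)·cross = 37·367.2500 = 13588.2500
edge 4: (17.5,30.5)→(14,37)  cross = 17.5·37 − 14·30.5 = 220.5000; (r_i+r_j)·cross = 31.5·220.5000 = 6945.7500
edge 5: (14,37)→(5.5,37.5)  cross = 14·37.5 − 5.5·37 = 321.5000; (r_i+r_j)·cross = 19.5·321.5000 = 6269.2500
edge 6: (5.5,37.5)→(3.5,11)  cross = 5.5·11 − 3.5·37.5 = -70.7500; (r_i+r_j)·cross = 9·-70.7500 = -636.7500
Σcross = 863.0000 → A = |Σcross|/2 = 431.5000 mm²
Σ(r_i+r_j)·cross = 30282.7500 → first moment M = |Σ|/6 = 5047.1250
R_c = M/A = 5047.1250/431.5000 = 11.6967 mm
θ = 40° = 0.698132 rad
V = θ·R_c·A = 0.698132·11.6967·431.5000 = 3523.558 mm³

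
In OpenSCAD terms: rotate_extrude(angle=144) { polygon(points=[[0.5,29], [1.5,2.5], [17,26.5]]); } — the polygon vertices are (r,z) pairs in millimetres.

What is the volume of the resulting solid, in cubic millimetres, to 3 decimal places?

Volume = 3460.045 mm³

Profile (r,z), 3 vertices: (0.5,29) (1.5,2.5) (17,26.5)
edge 0: (0.5,29)→(1.5,2.5)  cross = 0.5·2.5 − 1.5·29 = -42.2500; (r_i+r_j)·cross = 2·-42.2500 = -84.5000
edge 1: (1.5,2.5)→(17,26.5)  cross = 1.5·26.5 − 17·2.5 = -2.7500; (r_i+r_j)·cross = 18.5·-2.7500 = -50.8750
edge 2: (17,26.5)→(0.5,29)  cross = 17·29 − 0.5·26.5 = 479.7500; (r_i+r_j)·cross = 17.5·479.7500 = 8395.6250
Σcross = 434.7500 → A = |Σcross|/2 = 217.3750 mm²
Σ(r_i+r_j)·cross = 8260.2500 → first moment M = |Σ|/6 = 1376.7083
R_c = M/A = 1376.7083/217.3750 = 6.3333 mm
θ = 144° = 2.513274 rad
V = θ·R_c·A = 2.513274·6.3333·217.3750 = 3460.045 mm³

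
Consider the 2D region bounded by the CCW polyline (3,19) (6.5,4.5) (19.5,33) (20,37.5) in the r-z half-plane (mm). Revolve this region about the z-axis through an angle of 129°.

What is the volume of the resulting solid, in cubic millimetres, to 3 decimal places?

Profile (r,z), 4 vertices: (3,19) (6.5,4.5) (19.5,33) (20,37.5)
edge 0: (3,19)→(6.5,4.5)  cross = 3·4.5 − 6.5·19 = -110.0000; (r_i+r_j)·cross = 9.5·-110.0000 = -1045.0000
edge 1: (6.5,4.5)→(19.5,33)  cross = 6.5·33 − 19.5·4.5 = 126.7500; (r_i+r_j)·cross = 26·126.7500 = 3295.5000
edge 2: (19.5,33)→(20,37.5)  cross = 19.5·37.5 − 20·33 = 71.2500; (r_i+r_j)·cross = 39.5·71.2500 = 2814.3750
edge 3: (20,37.5)→(3,19)  cross = 20·19 − 3·37.5 = 267.5000; (r_i+r_j)·cross = 23·267.5000 = 6152.5000
Σcross = 355.5000 → A = |Σcross|/2 = 177.7500 mm²
Σ(r_i+r_j)·cross = 11217.3750 → first moment M = |Σ|/6 = 1869.5625
R_c = M/A = 1869.5625/177.7500 = 10.5179 mm
θ = 129° = 2.251475 rad
V = θ·R_c·A = 2.251475·10.5179·177.7500 = 4209.273 mm³

Volume = 4209.273 mm³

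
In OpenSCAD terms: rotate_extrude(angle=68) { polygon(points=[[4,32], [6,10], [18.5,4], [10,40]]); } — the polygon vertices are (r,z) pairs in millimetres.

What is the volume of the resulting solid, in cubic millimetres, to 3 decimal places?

Volume = 3308.370 mm³

Profile (r,z), 4 vertices: (4,32) (6,10) (18.5,4) (10,40)
edge 0: (4,32)→(6,10)  cross = 4·10 − 6·32 = -152.0000; (r_i+r_j)·cross = 10·-152.0000 = -1520.0000
edge 1: (6,10)→(18.5,4)  cross = 6·4 − 18.5·10 = -161.0000; (r_i+r_j)·cross = 24.5·-161.0000 = -3944.5000
edge 2: (18.5,4)→(10,40)  cross = 18.5·40 − 10·4 = 700.0000; (r_i+r_j)·cross = 28.5·700.0000 = 19950.0000
edge 3: (10,40)→(4,32)  cross = 10·32 − 4·40 = 160.0000; (r_i+r_j)·cross = 14·160.0000 = 2240.0000
Σcross = 547.0000 → A = |Σcross|/2 = 273.5000 mm²
Σ(r_i+r_j)·cross = 16725.5000 → first moment M = |Σ|/6 = 2787.5833
R_c = M/A = 2787.5833/273.5000 = 10.1923 mm
θ = 68° = 1.186824 rad
V = θ·R_c·A = 1.186824·10.1923·273.5000 = 3308.370 mm³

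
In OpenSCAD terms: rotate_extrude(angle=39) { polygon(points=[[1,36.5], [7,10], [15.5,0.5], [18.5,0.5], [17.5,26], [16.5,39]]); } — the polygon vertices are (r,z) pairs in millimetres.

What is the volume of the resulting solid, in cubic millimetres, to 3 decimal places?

Profile (r,z), 6 vertices: (1,36.5) (7,10) (15.5,0.5) (18.5,0.5) (17.5,26) (16.5,39)
edge 0: (1,36.5)→(7,10)  cross = 1·10 − 7·36.5 = -245.5000; (r_i+r_j)·cross = 8·-245.5000 = -1964.0000
edge 1: (7,10)→(15.5,0.5)  cross = 7·0.5 − 15.5·10 = -151.5000; (r_i+r_j)·cross = 22.5·-151.5000 = -3408.7500
edge 2: (15.5,0.5)→(18.5,0.5)  cross = 15.5·0.5 − 18.5·0.5 = -1.5000; (r_i+r_j)·cross = 34·-1.5000 = -51.0000
edge 3: (18.5,0.5)→(17.5,26)  cross = 18.5·26 − 17.5·0.5 = 472.2500; (r_i+r_j)·cross = 36·472.2500 = 17001.0000
edge 4: (17.5,26)→(16.5,39)  cross = 17.5·39 − 16.5·26 = 253.5000; (r_i+r_j)·cross = 34·253.5000 = 8619.0000
edge 5: (16.5,39)→(1,36.5)  cross = 16.5·36.5 − 1·39 = 563.2500; (r_i+r_j)·cross = 17.5·563.2500 = 9856.8750
Σcross = 890.5000 → A = |Σcross|/2 = 445.2500 mm²
Σ(r_i+r_j)·cross = 30053.1250 → first moment M = |Σ|/6 = 5008.8542
R_c = M/A = 5008.8542/445.2500 = 11.2495 mm
θ = 39° = 0.680678 rad
V = θ·R_c·A = 0.680678·11.2495·445.2500 = 3409.419 mm³

Volume = 3409.419 mm³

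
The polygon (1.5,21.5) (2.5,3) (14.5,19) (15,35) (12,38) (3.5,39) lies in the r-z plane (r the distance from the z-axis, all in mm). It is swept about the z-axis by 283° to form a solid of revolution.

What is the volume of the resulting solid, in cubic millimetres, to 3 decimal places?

Volume = 12974.670 mm³

Profile (r,z), 6 vertices: (1.5,21.5) (2.5,3) (14.5,19) (15,35) (12,38) (3.5,39)
edge 0: (1.5,21.5)→(2.5,3)  cross = 1.5·3 − 2.5·21.5 = -49.2500; (r_i+r_j)·cross = 4·-49.2500 = -197.0000
edge 1: (2.5,3)→(14.5,19)  cross = 2.5·19 − 14.5·3 = 4.0000; (r_i+r_j)·cross = 17·4.0000 = 68.0000
edge 2: (14.5,19)→(15,35)  cross = 14.5·35 − 15·19 = 222.5000; (r_i+r_j)·cross = 29.5·222.5000 = 6563.7500
edge 3: (15,35)→(12,38)  cross = 15·38 − 12·35 = 150.0000; (r_i+r_j)·cross = 27·150.0000 = 4050.0000
edge 4: (12,38)→(3.5,39)  cross = 12·39 − 3.5·38 = 335.0000; (r_i+r_j)·cross = 15.5·335.0000 = 5192.5000
edge 5: (3.5,39)→(1.5,21.5)  cross = 3.5·21.5 − 1.5·39 = 16.7500; (r_i+r_j)·cross = 5·16.7500 = 83.7500
Σcross = 679.0000 → A = |Σcross|/2 = 339.5000 mm²
Σ(r_i+r_j)·cross = 15761.0000 → first moment M = |Σ|/6 = 2626.8333
R_c = M/A = 2626.8333/339.5000 = 7.7374 mm
θ = 283° = 4.939282 rad
V = θ·R_c·A = 4.939282·7.7374·339.5000 = 12974.670 mm³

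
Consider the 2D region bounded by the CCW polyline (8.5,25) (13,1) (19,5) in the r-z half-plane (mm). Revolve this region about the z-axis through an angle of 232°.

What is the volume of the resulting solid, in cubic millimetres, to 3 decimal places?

Profile (r,z), 3 vertices: (8.5,25) (13,1) (19,5)
edge 0: (8.5,25)→(13,1)  cross = 8.5·1 − 13·25 = -316.5000; (r_i+r_j)·cross = 21.5·-316.5000 = -6804.7500
edge 1: (13,1)→(19,5)  cross = 13·5 − 19·1 = 46.0000; (r_i+r_j)·cross = 32·46.0000 = 1472.0000
edge 2: (19,5)→(8.5,25)  cross = 19·25 − 8.5·5 = 432.5000; (r_i+r_j)·cross = 27.5·432.5000 = 11893.7500
Σcross = 162.0000 → A = |Σcross|/2 = 81.0000 mm²
Σ(r_i+r_j)·cross = 6561.0000 → first moment M = |Σ|/6 = 1093.5000
R_c = M/A = 1093.5000/81.0000 = 13.5000 mm
θ = 232° = 4.049164 rad
V = θ·R_c·A = 4.049164·13.5000·81.0000 = 4427.761 mm³

Volume = 4427.761 mm³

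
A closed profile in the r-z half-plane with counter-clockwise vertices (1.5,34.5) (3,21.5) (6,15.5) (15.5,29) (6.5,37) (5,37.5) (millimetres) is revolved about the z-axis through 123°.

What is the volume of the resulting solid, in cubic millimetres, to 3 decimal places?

Volume = 2652.584 mm³

Profile (r,z), 6 vertices: (1.5,34.5) (3,21.5) (6,15.5) (15.5,29) (6.5,37) (5,37.5)
edge 0: (1.5,34.5)→(3,21.5)  cross = 1.5·21.5 − 3·34.5 = -71.2500; (r_i+r_j)·cross = 4.5·-71.2500 = -320.6250
edge 1: (3,21.5)→(6,15.5)  cross = 3·15.5 − 6·21.5 = -82.5000; (r_i+r_j)·cross = 9·-82.5000 = -742.5000
edge 2: (6,15.5)→(15.5,29)  cross = 6·29 − 15.5·15.5 = -66.2500; (r_i+r_j)·cross = 21.5·-66.2500 = -1424.3750
edge 3: (15.5,29)→(6.5,37)  cross = 15.5·37 − 6.5·29 = 385.0000; (r_i+r_j)·cross = 22·385.0000 = 8470.0000
edge 4: (6.5,37)→(5,37.5)  cross = 6.5·37.5 − 5·37 = 58.7500; (r_i+r_j)·cross = 11.5·58.7500 = 675.6250
edge 5: (5,37.5)→(1.5,34.5)  cross = 5·34.5 − 1.5·37.5 = 116.2500; (r_i+r_j)·cross = 6.5·116.2500 = 755.6250
Σcross = 340.0000 → A = |Σcross|/2 = 170.0000 mm²
Σ(r_i+r_j)·cross = 7413.7500 → first moment M = |Σ|/6 = 1235.6250
R_c = M/A = 1235.6250/170.0000 = 7.2684 mm
θ = 123° = 2.146755 rad
V = θ·R_c·A = 2.146755·7.2684·170.0000 = 2652.584 mm³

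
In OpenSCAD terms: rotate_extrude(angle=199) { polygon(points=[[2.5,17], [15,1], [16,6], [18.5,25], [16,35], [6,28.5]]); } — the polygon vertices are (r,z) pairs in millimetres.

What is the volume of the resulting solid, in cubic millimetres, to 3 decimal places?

Volume = 12768.588 mm³

Profile (r,z), 6 vertices: (2.5,17) (15,1) (16,6) (18.5,25) (16,35) (6,28.5)
edge 0: (2.5,17)→(15,1)  cross = 2.5·1 − 15·17 = -252.5000; (r_i+r_j)·cross = 17.5·-252.5000 = -4418.7500
edge 1: (15,1)→(16,6)  cross = 15·6 − 16·1 = 74.0000; (r_i+r_j)·cross = 31·74.0000 = 2294.0000
edge 2: (16,6)→(18.5,25)  cross = 16·25 − 18.5·6 = 289.0000; (r_i+r_j)·cross = 34.5·289.0000 = 9970.5000
edge 3: (18.5,25)→(16,35)  cross = 18.5·35 − 16·25 = 247.5000; (r_i+r_j)·cross = 34.5·247.5000 = 8538.7500
edge 4: (16,35)→(6,28.5)  cross = 16·28.5 − 6·35 = 246.0000; (r_i+r_j)·cross = 22·246.0000 = 5412.0000
edge 5: (6,28.5)→(2.5,17)  cross = 6·17 − 2.5·28.5 = 30.7500; (r_i+r_j)·cross = 8.5·30.7500 = 261.3750
Σcross = 634.7500 → A = |Σcross|/2 = 317.3750 mm²
Σ(r_i+r_j)·cross = 22057.8750 → first moment M = |Σ|/6 = 3676.3125
R_c = M/A = 3676.3125/317.3750 = 11.5835 mm
θ = 199° = 3.473205 rad
V = θ·R_c·A = 3.473205·11.5835·317.3750 = 12768.588 mm³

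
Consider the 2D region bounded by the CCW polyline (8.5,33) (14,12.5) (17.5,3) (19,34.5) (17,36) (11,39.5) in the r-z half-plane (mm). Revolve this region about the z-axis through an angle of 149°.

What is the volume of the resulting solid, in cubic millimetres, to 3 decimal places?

Volume = 7862.193 mm³

Profile (r,z), 6 vertices: (8.5,33) (14,12.5) (17.5,3) (19,34.5) (17,36) (11,39.5)
edge 0: (8.5,33)→(14,12.5)  cross = 8.5·12.5 − 14·33 = -355.7500; (r_i+r_j)·cross = 22.5·-355.7500 = -8004.3750
edge 1: (14,12.5)→(17.5,3)  cross = 14·3 − 17.5·12.5 = -176.7500; (r_i+r_j)·cross = 31.5·-176.7500 = -5567.6250
edge 2: (17.5,3)→(19,34.5)  cross = 17.5·34.5 − 19·3 = 546.7500; (r_i+r_j)·cross = 36.5·546.7500 = 19956.3750
edge 3: (19,34.5)→(17,36)  cross = 19·36 − 17·34.5 = 97.5000; (r_i+r_j)·cross = 36·97.5000 = 3510.0000
edge 4: (17,36)→(11,39.5)  cross = 17·39.5 − 11·36 = 275.5000; (r_i+r_j)·cross = 28·275.5000 = 7714.0000
edge 5: (11,39.5)→(8.5,33)  cross = 11·33 − 8.5·39.5 = 27.2500; (r_i+r_j)·cross = 19.5·27.2500 = 531.3750
Σcross = 414.5000 → A = |Σcross|/2 = 207.2500 mm²
Σ(r_i+r_j)·cross = 18139.7500 → first moment M = |Σ|/6 = 3023.2917
R_c = M/A = 3023.2917/207.2500 = 14.5877 mm
θ = 149° = 2.600541 rad
V = θ·R_c·A = 2.600541·14.5877·207.2500 = 7862.193 mm³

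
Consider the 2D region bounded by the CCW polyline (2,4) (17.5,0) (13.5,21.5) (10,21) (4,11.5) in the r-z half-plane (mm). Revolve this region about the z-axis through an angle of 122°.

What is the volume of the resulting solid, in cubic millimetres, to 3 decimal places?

Volume = 4365.246 mm³

Profile (r,z), 5 vertices: (2,4) (17.5,0) (13.5,21.5) (10,21) (4,11.5)
edge 0: (2,4)→(17.5,0)  cross = 2·0 − 17.5·4 = -70.0000; (r_i+r_j)·cross = 19.5·-70.0000 = -1365.0000
edge 1: (17.5,0)→(13.5,21.5)  cross = 17.5·21.5 − 13.5·0 = 376.2500; (r_i+r_j)·cross = 31·376.2500 = 11663.7500
edge 2: (13.5,21.5)→(10,21)  cross = 13.5·21 − 10·21.5 = 68.5000; (r_i+r_j)·cross = 23.5·68.5000 = 1609.7500
edge 3: (10,21)→(4,11.5)  cross = 10·11.5 − 4·21 = 31.0000; (r_i+r_j)·cross = 14·31.0000 = 434.0000
edge 4: (4,11.5)→(2,4)  cross = 4·4 − 2·11.5 = -7.0000; (r_i+r_j)·cross = 6·-7.0000 = -42.0000
Σcross = 398.7500 → A = |Σcross|/2 = 199.3750 mm²
Σ(r_i+r_j)·cross = 12300.5000 → first moment M = |Σ|/6 = 2050.0833
R_c = M/A = 2050.0833/199.3750 = 10.2825 mm
θ = 122° = 2.129302 rad
V = θ·R_c·A = 2.129302·10.2825·199.3750 = 4365.246 mm³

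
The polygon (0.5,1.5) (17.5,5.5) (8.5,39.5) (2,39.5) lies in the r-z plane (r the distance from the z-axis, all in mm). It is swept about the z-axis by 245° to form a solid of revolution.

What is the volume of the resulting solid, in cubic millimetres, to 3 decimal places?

Volume = 13532.294 mm³

Profile (r,z), 4 vertices: (0.5,1.5) (17.5,5.5) (8.5,39.5) (2,39.5)
edge 0: (0.5,1.5)→(17.5,5.5)  cross = 0.5·5.5 − 17.5·1.5 = -23.5000; (r_i+r_j)·cross = 18·-23.5000 = -423.0000
edge 1: (17.5,5.5)→(8.5,39.5)  cross = 17.5·39.5 − 8.5·5.5 = 644.5000; (r_i+r_j)·cross = 26·644.5000 = 16757.0000
edge 2: (8.5,39.5)→(2,39.5)  cross = 8.5·39.5 − 2·39.5 = 256.7500; (r_i+r_j)·cross = 10.5·256.7500 = 2695.8750
edge 3: (2,39.5)→(0.5,1.5)  cross = 2·1.5 − 0.5·39.5 = -16.7500; (r_i+r_j)·cross = 2.5·-16.7500 = -41.8750
Σcross = 861.0000 → A = |Σcross|/2 = 430.5000 mm²
Σ(r_i+r_j)·cross = 18988.0000 → first moment M = |Σ|/6 = 3164.6667
R_c = M/A = 3164.6667/430.5000 = 7.3511 mm
θ = 245° = 4.276057 rad
V = θ·R_c·A = 4.276057·7.3511·430.5000 = 13532.294 mm³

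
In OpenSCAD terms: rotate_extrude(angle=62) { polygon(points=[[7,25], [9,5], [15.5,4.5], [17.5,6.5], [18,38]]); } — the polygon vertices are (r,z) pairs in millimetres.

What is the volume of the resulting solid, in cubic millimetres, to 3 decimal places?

Volume = 3757.336 mm³

Profile (r,z), 5 vertices: (7,25) (9,5) (15.5,4.5) (17.5,6.5) (18,38)
edge 0: (7,25)→(9,5)  cross = 7·5 − 9·25 = -190.0000; (r_i+r_j)·cross = 16·-190.0000 = -3040.0000
edge 1: (9,5)→(15.5,4.5)  cross = 9·4.5 − 15.5·5 = -37.0000; (r_i+r_j)·cross = 24.5·-37.0000 = -906.5000
edge 2: (15.5,4.5)→(17.5,6.5)  cross = 15.5·6.5 − 17.5·4.5 = 22.0000; (r_i+r_j)·cross = 33·22.0000 = 726.0000
edge 3: (17.5,6.5)→(18,38)  cross = 17.5·38 − 18·6.5 = 548.0000; (r_i+r_j)·cross = 35.5·548.0000 = 19454.0000
edge 4: (18,38)→(7,25)  cross = 18·25 − 7·38 = 184.0000; (r_i+r_j)·cross = 25·184.0000 = 4600.0000
Σcross = 527.0000 → A = |Σcross|/2 = 263.5000 mm²
Σ(r_i+r_j)·cross = 20833.5000 → first moment M = |Σ|/6 = 3472.2500
R_c = M/A = 3472.2500/263.5000 = 13.1774 mm
θ = 62° = 1.082104 rad
V = θ·R_c·A = 1.082104·13.1774·263.5000 = 3757.336 mm³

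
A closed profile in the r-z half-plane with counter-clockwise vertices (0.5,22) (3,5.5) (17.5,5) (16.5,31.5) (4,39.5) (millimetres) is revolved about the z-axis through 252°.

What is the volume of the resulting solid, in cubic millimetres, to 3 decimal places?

Profile (r,z), 5 vertices: (0.5,22) (3,5.5) (17.5,5) (16.5,31.5) (4,39.5)
edge 0: (0.5,22)→(3,5.5)  cross = 0.5·5.5 − 3·22 = -63.2500; (r_i+r_j)·cross = 3.5·-63.2500 = -221.3750
edge 1: (3,5.5)→(17.5,5)  cross = 3·5 − 17.5·5.5 = -81.2500; (r_i+r_j)·cross = 20.5·-81.2500 = -1665.6250
edge 2: (17.5,5)→(16.5,31.5)  cross = 17.5·31.5 − 16.5·5 = 468.7500; (r_i+r_j)·cross = 34·468.7500 = 15937.5000
edge 3: (16.5,31.5)→(4,39.5)  cross = 16.5·39.5 − 4·31.5 = 525.7500; (r_i+r_j)·cross = 20.5·525.7500 = 10777.8750
edge 4: (4,39.5)→(0.5,22)  cross = 4·22 − 0.5·39.5 = 68.2500; (r_i+r_j)·cross = 4.5·68.2500 = 307.1250
Σcross = 918.2500 → A = |Σcross|/2 = 459.1250 mm²
Σ(r_i+r_j)·cross = 25135.5000 → first moment M = |Σ|/6 = 4189.2500
R_c = M/A = 4189.2500/459.1250 = 9.1244 mm
θ = 252° = 4.398230 rad
V = θ·R_c·A = 4.398230·9.1244·459.1250 = 18425.284 mm³

Volume = 18425.284 mm³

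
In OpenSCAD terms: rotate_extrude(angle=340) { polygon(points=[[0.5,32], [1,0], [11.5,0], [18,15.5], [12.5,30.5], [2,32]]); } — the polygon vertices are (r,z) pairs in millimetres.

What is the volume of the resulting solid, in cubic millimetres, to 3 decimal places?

Profile (r,z), 6 vertices: (0.5,32) (1,0) (11.5,0) (18,15.5) (12.5,30.5) (2,32)
edge 0: (0.5,32)→(1,0)  cross = 0.5·0 − 1·32 = -32.0000; (r_i+r_j)·cross = 1.5·-32.0000 = -48.0000
edge 1: (1,0)→(11.5,0)  cross = 1·0 − 11.5·0 = 0.0000; (r_i+r_j)·cross = 12.5·0.0000 = 0.0000
edge 2: (11.5,0)→(18,15.5)  cross = 11.5·15.5 − 18·0 = 178.2500; (r_i+r_j)·cross = 29.5·178.2500 = 5258.3750
edge 3: (18,15.5)→(12.5,30.5)  cross = 18·30.5 − 12.5·15.5 = 355.2500; (r_i+r_j)·cross = 30.5·355.2500 = 10835.1250
edge 4: (12.5,30.5)→(2,32)  cross = 12.5·32 − 2·30.5 = 339.0000; (r_i+r_j)·cross = 14.5·339.0000 = 4915.5000
edge 5: (2,32)→(0.5,32)  cross = 2·32 − 0.5·32 = 48.0000; (r_i+r_j)·cross = 2.5·48.0000 = 120.0000
Σcross = 888.5000 → A = |Σcross|/2 = 444.2500 mm²
Σ(r_i+r_j)·cross = 21081.0000 → first moment M = |Σ|/6 = 3513.5000
R_c = M/A = 3513.5000/444.2500 = 7.9088 mm
θ = 340° = 5.934119 rad
V = θ·R_c·A = 5.934119·7.9088·444.2500 = 20849.529 mm³

Volume = 20849.529 mm³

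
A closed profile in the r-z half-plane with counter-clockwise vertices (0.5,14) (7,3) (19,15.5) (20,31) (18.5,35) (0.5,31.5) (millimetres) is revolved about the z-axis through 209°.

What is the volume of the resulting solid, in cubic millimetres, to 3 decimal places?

Profile (r,z), 6 vertices: (0.5,14) (7,3) (19,15.5) (20,31) (18.5,35) (0.5,31.5)
edge 0: (0.5,14)→(7,3)  cross = 0.5·3 − 7·14 = -96.5000; (r_i+r_j)·cross = 7.5·-96.5000 = -723.7500
edge 1: (7,3)→(19,15.5)  cross = 7·15.5 − 19·3 = 51.5000; (r_i+r_j)·cross = 26·51.5000 = 1339.0000
edge 2: (19,15.5)→(20,31)  cross = 19·31 − 20·15.5 = 279.0000; (r_i+r_j)·cross = 39·279.0000 = 10881.0000
edge 3: (20,31)→(18.5,35)  cross = 20·35 − 18.5·31 = 126.5000; (r_i+r_j)·cross = 38.5·126.5000 = 4870.2500
edge 4: (18.5,35)→(0.5,31.5)  cross = 18.5·31.5 − 0.5·35 = 565.2500; (r_i+r_j)·cross = 19·565.2500 = 10739.7500
edge 5: (0.5,31.5)→(0.5,14)  cross = 0.5·14 − 0.5·31.5 = -8.7500; (r_i+r_j)·cross = 1·-8.7500 = -8.7500
Σcross = 917.0000 → A = |Σcross|/2 = 458.5000 mm²
Σ(r_i+r_j)·cross = 27097.5000 → first moment M = |Σ|/6 = 4516.2500
R_c = M/A = 4516.2500/458.5000 = 9.8501 mm
θ = 209° = 3.647738 rad
V = θ·R_c·A = 3.647738·9.8501·458.5000 = 16474.097 mm³

Volume = 16474.097 mm³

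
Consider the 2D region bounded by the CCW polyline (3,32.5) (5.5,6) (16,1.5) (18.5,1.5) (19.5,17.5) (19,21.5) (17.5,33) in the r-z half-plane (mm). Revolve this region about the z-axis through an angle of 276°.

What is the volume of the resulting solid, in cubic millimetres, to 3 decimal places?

Volume = 24029.946 mm³

Profile (r,z), 7 vertices: (3,32.5) (5.5,6) (16,1.5) (18.5,1.5) (19.5,17.5) (19,21.5) (17.5,33)
edge 0: (3,32.5)→(5.5,6)  cross = 3·6 − 5.5·32.5 = -160.7500; (r_i+r_j)·cross = 8.5·-160.7500 = -1366.3750
edge 1: (5.5,6)→(16,1.5)  cross = 5.5·1.5 − 16·6 = -87.7500; (r_i+r_j)·cross = 21.5·-87.7500 = -1886.6250
edge 2: (16,1.5)→(18.5,1.5)  cross = 16·1.5 − 18.5·1.5 = -3.7500; (r_i+r_j)·cross = 34.5·-3.7500 = -129.3750
edge 3: (18.5,1.5)→(19.5,17.5)  cross = 18.5·17.5 − 19.5·1.5 = 294.5000; (r_i+r_j)·cross = 38·294.5000 = 11191.0000
edge 4: (19.5,17.5)→(19,21.5)  cross = 19.5·21.5 − 19·17.5 = 86.7500; (r_i+r_j)·cross = 38.5·86.7500 = 3339.8750
edge 5: (19,21.5)→(17.5,33)  cross = 19·33 − 17.5·21.5 = 250.7500; (r_i+r_j)·cross = 36.5·250.7500 = 9152.3750
edge 6: (17.5,33)→(3,32.5)  cross = 17.5·32.5 − 3·33 = 469.7500; (r_i+r_j)·cross = 20.5·469.7500 = 9629.8750
Σcross = 849.5000 → A = |Σcross|/2 = 424.7500 mm²
Σ(r_i+r_j)·cross = 29930.7500 → first moment M = |Σ|/6 = 4988.4583
R_c = M/A = 4988.4583/424.7500 = 11.7445 mm
θ = 276° = 4.817109 rad
V = θ·R_c·A = 4.817109·11.7445·424.7500 = 24029.946 mm³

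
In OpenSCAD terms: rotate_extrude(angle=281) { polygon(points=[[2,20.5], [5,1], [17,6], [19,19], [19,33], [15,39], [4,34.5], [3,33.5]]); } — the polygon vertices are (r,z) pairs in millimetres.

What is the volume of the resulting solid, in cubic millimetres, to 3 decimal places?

Profile (r,z), 8 vertices: (2,20.5) (5,1) (17,6) (19,19) (19,33) (15,39) (4,34.5) (3,33.5)
edge 0: (2,20.5)→(5,1)  cross = 2·1 − 5·20.5 = -100.5000; (r_i+r_j)·cross = 7·-100.5000 = -703.5000
edge 1: (5,1)→(17,6)  cross = 5·6 − 17·1 = 13.0000; (r_i+r_j)·cross = 22·13.0000 = 286.0000
edge 2: (17,6)→(19,19)  cross = 17·19 − 19·6 = 209.0000; (r_i+r_j)·cross = 36·209.0000 = 7524.0000
edge 3: (19,19)→(19,33)  cross = 19·33 − 19·19 = 266.0000; (r_i+r_j)·cross = 38·266.0000 = 10108.0000
edge 4: (19,33)→(15,39)  cross = 19·39 − 15·33 = 246.0000; (r_i+r_j)·cross = 34·246.0000 = 8364.0000
edge 5: (15,39)→(4,34.5)  cross = 15·34.5 − 4·39 = 361.5000; (r_i+r_j)·cross = 19·361.5000 = 6868.5000
edge 6: (4,34.5)→(3,33.5)  cross = 4·33.5 − 3·34.5 = 30.5000; (r_i+r_j)·cross = 7·30.5000 = 213.5000
edge 7: (3,33.5)→(2,20.5)  cross = 3·20.5 − 2·33.5 = -5.5000; (r_i+r_j)·cross = 5·-5.5000 = -27.5000
Σcross = 1020.0000 → A = |Σcross|/2 = 510.0000 mm²
Σ(r_i+r_j)·cross = 32633.0000 → first moment M = |Σ|/6 = 5438.8333
R_c = M/A = 5438.8333/510.0000 = 10.6644 mm
θ = 281° = 4.904375 rad
V = θ·R_c·A = 4.904375·10.6644·510.0000 = 26674.079 mm³

Volume = 26674.079 mm³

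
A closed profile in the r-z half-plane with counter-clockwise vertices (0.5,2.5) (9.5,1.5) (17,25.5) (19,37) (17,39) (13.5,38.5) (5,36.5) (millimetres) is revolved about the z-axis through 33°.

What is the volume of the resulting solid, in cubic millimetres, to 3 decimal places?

Volume = 2320.621 mm³

Profile (r,z), 7 vertices: (0.5,2.5) (9.5,1.5) (17,25.5) (19,37) (17,39) (13.5,38.5) (5,36.5)
edge 0: (0.5,2.5)→(9.5,1.5)  cross = 0.5·1.5 − 9.5·2.5 = -23.0000; (r_i+r_j)·cross = 10·-23.0000 = -230.0000
edge 1: (9.5,1.5)→(17,25.5)  cross = 9.5·25.5 − 17·1.5 = 216.7500; (r_i+r_j)·cross = 26.5·216.7500 = 5743.8750
edge 2: (17,25.5)→(19,37)  cross = 17·37 − 19·25.5 = 144.5000; (r_i+r_j)·cross = 36·144.5000 = 5202.0000
edge 3: (19,37)→(17,39)  cross = 19·39 − 17·37 = 112.0000; (r_i+r_j)·cross = 36·112.0000 = 4032.0000
edge 4: (17,39)→(13.5,38.5)  cross = 17·38.5 − 13.5·39 = 128.0000; (r_i+r_j)·cross = 30.5·128.0000 = 3904.0000
edge 5: (13.5,38.5)→(5,36.5)  cross = 13.5·36.5 − 5·38.5 = 300.2500; (r_i+r_j)·cross = 18.5·300.2500 = 5554.6250
edge 6: (5,36.5)→(0.5,2.5)  cross = 5·2.5 − 0.5·36.5 = -5.7500; (r_i+r_j)·cross = 5.5·-5.7500 = -31.6250
Σcross = 872.7500 → A = |Σcross|/2 = 436.3750 mm²
Σ(r_i+r_j)·cross = 24174.8750 → first moment M = |Σ|/6 = 4029.1458
R_c = M/A = 4029.1458/436.3750 = 9.2332 mm
θ = 33° = 0.575959 rad
V = θ·R_c·A = 0.575959·9.2332·436.3750 = 2320.621 mm³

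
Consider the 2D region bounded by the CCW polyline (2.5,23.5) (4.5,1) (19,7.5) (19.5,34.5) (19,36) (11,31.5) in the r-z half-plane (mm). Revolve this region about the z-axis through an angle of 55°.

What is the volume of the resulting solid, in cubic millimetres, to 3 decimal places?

Volume = 4723.161 mm³

Profile (r,z), 6 vertices: (2.5,23.5) (4.5,1) (19,7.5) (19.5,34.5) (19,36) (11,31.5)
edge 0: (2.5,23.5)→(4.5,1)  cross = 2.5·1 − 4.5·23.5 = -103.2500; (r_i+r_j)·cross = 7·-103.2500 = -722.7500
edge 1: (4.5,1)→(19,7.5)  cross = 4.5·7.5 − 19·1 = 14.7500; (r_i+r_j)·cross = 23.5·14.7500 = 346.6250
edge 2: (19,7.5)→(19.5,34.5)  cross = 19·34.5 − 19.5·7.5 = 509.2500; (r_i+r_j)·cross = 38.5·509.2500 = 19606.1250
edge 3: (19.5,34.5)→(19,36)  cross = 19.5·36 − 19·34.5 = 46.5000; (r_i+r_j)·cross = 38.5·46.5000 = 1790.2500
edge 4: (19,36)→(11,31.5)  cross = 19·31.5 − 11·36 = 202.5000; (r_i+r_j)·cross = 30·202.5000 = 6075.0000
edge 5: (11,31.5)→(2.5,23.5)  cross = 11·23.5 − 2.5·31.5 = 179.7500; (r_i+r_j)·cross = 13.5·179.7500 = 2426.6250
Σcross = 849.5000 → A = |Σcross|/2 = 424.7500 mm²
Σ(r_i+r_j)·cross = 29521.8750 → first moment M = |Σ|/6 = 4920.3125
R_c = M/A = 4920.3125/424.7500 = 11.5840 mm
θ = 55° = 0.959931 rad
V = θ·R_c·A = 0.959931·11.5840·424.7500 = 4723.161 mm³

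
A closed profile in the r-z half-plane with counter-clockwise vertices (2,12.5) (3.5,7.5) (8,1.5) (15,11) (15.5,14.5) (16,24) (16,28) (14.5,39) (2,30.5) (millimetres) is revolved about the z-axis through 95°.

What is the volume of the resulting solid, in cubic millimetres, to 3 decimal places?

Profile (r,z), 9 vertices: (2,12.5) (3.5,7.5) (8,1.5) (15,11) (15.5,14.5) (16,24) (16,28) (14.5,39) (2,30.5)
edge 0: (2,12.5)→(3.5,7.5)  cross = 2·7.5 − 3.5·12.5 = -28.7500; (r_i+r_j)·cross = 5.5·-28.7500 = -158.1250
edge 1: (3.5,7.5)→(8,1.5)  cross = 3.5·1.5 − 8·7.5 = -54.7500; (r_i+r_j)·cross = 11.5·-54.7500 = -629.6250
edge 2: (8,1.5)→(15,11)  cross = 8·11 − 15·1.5 = 65.5000; (r_i+r_j)·cross = 23·65.5000 = 1506.5000
edge 3: (15,11)→(15.5,14.5)  cross = 15·14.5 − 15.5·11 = 47.0000; (r_i+r_j)·cross = 30.5·47.0000 = 1433.5000
edge 4: (15.5,14.5)→(16,24)  cross = 15.5·24 − 16·14.5 = 140.0000; (r_i+r_j)·cross = 31.5·140.0000 = 4410.0000
edge 5: (16,24)→(16,28)  cross = 16·28 − 16·24 = 64.0000; (r_i+r_j)·cross = 32·64.0000 = 2048.0000
edge 6: (16,28)→(14.5,39)  cross = 16·39 − 14.5·28 = 218.0000; (r_i+r_j)·cross = 30.5·218.0000 = 6649.0000
edge 7: (14.5,39)→(2,30.5)  cross = 14.5·30.5 − 2·39 = 364.2500; (r_i+r_j)·cross = 16.5·364.2500 = 6010.1250
edge 8: (2,30.5)→(2,12.5)  cross = 2·12.5 − 2·30.5 = -36.0000; (r_i+r_j)·cross = 4·-36.0000 = -144.0000
Σcross = 779.2500 → A = |Σcross|/2 = 389.6250 mm²
Σ(r_i+r_j)·cross = 21125.3750 → first moment M = |Σ|/6 = 3520.8958
R_c = M/A = 3520.8958/389.6250 = 9.0366 mm
θ = 95° = 1.658063 rad
V = θ·R_c·A = 1.658063·9.0366·389.6250 = 5837.866 mm³

Volume = 5837.866 mm³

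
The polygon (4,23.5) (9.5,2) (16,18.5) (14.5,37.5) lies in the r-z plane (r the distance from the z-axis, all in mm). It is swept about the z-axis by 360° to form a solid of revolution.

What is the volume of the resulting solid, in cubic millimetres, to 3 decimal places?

Profile (r,z), 4 vertices: (4,23.5) (9.5,2) (16,18.5) (14.5,37.5)
edge 0: (4,23.5)→(9.5,2)  cross = 4·2 − 9.5·23.5 = -215.2500; (r_i+r_j)·cross = 13.5·-215.2500 = -2905.8750
edge 1: (9.5,2)→(16,18.5)  cross = 9.5·18.5 − 16·2 = 143.7500; (r_i+r_j)·cross = 25.5·143.7500 = 3665.6250
edge 2: (16,18.5)→(14.5,37.5)  cross = 16·37.5 − 14.5·18.5 = 331.7500; (r_i+r_j)·cross = 30.5·331.7500 = 10118.3750
edge 3: (14.5,37.5)→(4,23.5)  cross = 14.5·23.5 − 4·37.5 = 190.7500; (r_i+r_j)·cross = 18.5·190.7500 = 3528.8750
Σcross = 451.0000 → A = |Σcross|/2 = 225.5000 mm²
Σ(r_i+r_j)·cross = 14407.0000 → first moment M = |Σ|/6 = 2401.1667
R_c = M/A = 2401.1667/225.5000 = 10.6482 mm
θ = 360° = 6.283185 rad
V = θ·R_c·A = 6.283185·10.6482·225.5000 = 15086.975 mm³

Volume = 15086.975 mm³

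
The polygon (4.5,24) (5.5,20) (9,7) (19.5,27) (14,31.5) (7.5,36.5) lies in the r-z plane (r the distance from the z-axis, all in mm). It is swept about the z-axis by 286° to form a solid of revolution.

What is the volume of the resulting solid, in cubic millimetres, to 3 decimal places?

Volume = 12124.698 mm³

Profile (r,z), 6 vertices: (4.5,24) (5.5,20) (9,7) (19.5,27) (14,31.5) (7.5,36.5)
edge 0: (4.5,24)→(5.5,20)  cross = 4.5·20 − 5.5·24 = -42.0000; (r_i+r_j)·cross = 10·-42.0000 = -420.0000
edge 1: (5.5,20)→(9,7)  cross = 5.5·7 − 9·20 = -141.5000; (r_i+r_j)·cross = 14.5·-141.5000 = -2051.7500
edge 2: (9,7)→(19.5,27)  cross = 9·27 − 19.5·7 = 106.5000; (r_i+r_j)·cross = 28.5·106.5000 = 3035.2500
edge 3: (19.5,27)→(14,31.5)  cross = 19.5·31.5 − 14·27 = 236.2500; (r_i+r_j)·cross = 33.5·236.2500 = 7914.3750
edge 4: (14,31.5)→(7.5,36.5)  cross = 14·36.5 − 7.5·31.5 = 274.7500; (r_i+r_j)·cross = 21.5·274.7500 = 5907.1250
edge 5: (7.5,36.5)→(4.5,24)  cross = 7.5·24 − 4.5·36.5 = 15.7500; (r_i+r_j)·cross = 12·15.7500 = 189.0000
Σcross = 449.7500 → A = |Σcross|/2 = 224.8750 mm²
Σ(r_i+r_j)·cross = 14574.0000 → first moment M = |Σ|/6 = 2429.0000
R_c = M/A = 2429.0000/224.8750 = 10.8016 mm
θ = 286° = 4.991642 rad
V = θ·R_c·A = 4.991642·10.8016·224.8750 = 12124.698 mm³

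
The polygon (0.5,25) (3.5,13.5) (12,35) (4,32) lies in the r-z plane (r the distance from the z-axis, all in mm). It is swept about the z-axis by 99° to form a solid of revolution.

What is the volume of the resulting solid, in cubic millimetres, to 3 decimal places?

Volume = 963.795 mm³

Profile (r,z), 4 vertices: (0.5,25) (3.5,13.5) (12,35) (4,32)
edge 0: (0.5,25)→(3.5,13.5)  cross = 0.5·13.5 − 3.5·25 = -80.7500; (r_i+r_j)·cross = 4·-80.7500 = -323.0000
edge 1: (3.5,13.5)→(12,35)  cross = 3.5·35 − 12·13.5 = -39.5000; (r_i+r_j)·cross = 15.5·-39.5000 = -612.2500
edge 2: (12,35)→(4,32)  cross = 12·32 − 4·35 = 244.0000; (r_i+r_j)·cross = 16·244.0000 = 3904.0000
edge 3: (4,32)→(0.5,25)  cross = 4·25 − 0.5·32 = 84.0000; (r_i+r_j)·cross = 4.5·84.0000 = 378.0000
Σcross = 207.7500 → A = |Σcross|/2 = 103.8750 mm²
Σ(r_i+r_j)·cross = 3346.7500 → first moment M = |Σ|/6 = 557.7917
R_c = M/A = 557.7917/103.8750 = 5.3698 mm
θ = 99° = 1.727876 rad
V = θ·R_c·A = 1.727876·5.3698·103.8750 = 963.795 mm³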